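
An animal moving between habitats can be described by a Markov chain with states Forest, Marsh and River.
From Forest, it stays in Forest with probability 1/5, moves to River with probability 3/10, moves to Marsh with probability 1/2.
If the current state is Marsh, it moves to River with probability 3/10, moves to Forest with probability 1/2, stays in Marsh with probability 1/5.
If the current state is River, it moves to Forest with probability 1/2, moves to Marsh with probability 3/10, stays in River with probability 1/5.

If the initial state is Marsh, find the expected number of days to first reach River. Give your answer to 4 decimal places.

3.3333

Let t(s) be the expected number of days to first reach River from state s, with t(River) = 0. Conditioning on the first day:
t(Forest) = 1 + 0.2·t(Forest) + 0.5·t(Marsh)
t(Marsh) = 1 + 0.5·t(Forest) + 0.2·t(Marsh)
Solving: t(Forest) = 3.3333, t(Marsh) = 3.3333.
Expected days from Marsh to River: 3.3333.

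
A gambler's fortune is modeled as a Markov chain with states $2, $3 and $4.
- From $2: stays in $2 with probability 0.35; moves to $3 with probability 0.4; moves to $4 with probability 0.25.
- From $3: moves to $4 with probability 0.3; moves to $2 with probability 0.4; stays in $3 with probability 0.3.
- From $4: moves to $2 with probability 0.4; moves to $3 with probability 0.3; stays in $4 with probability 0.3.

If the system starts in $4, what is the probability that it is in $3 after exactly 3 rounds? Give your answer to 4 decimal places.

Propagate the distribution vector 3 rounds from $4.
After 0 rounds: (0.0000, 0.0000, 1.0000)
After 1 round: (0.4000, 0.3000, 0.3000)
After 2 rounds: (0.3800, 0.3400, 0.2800)
After 3 rounds: (0.3810, 0.3380, 0.2810)
P(in $3 after 3 rounds) = 0.3380

0.3380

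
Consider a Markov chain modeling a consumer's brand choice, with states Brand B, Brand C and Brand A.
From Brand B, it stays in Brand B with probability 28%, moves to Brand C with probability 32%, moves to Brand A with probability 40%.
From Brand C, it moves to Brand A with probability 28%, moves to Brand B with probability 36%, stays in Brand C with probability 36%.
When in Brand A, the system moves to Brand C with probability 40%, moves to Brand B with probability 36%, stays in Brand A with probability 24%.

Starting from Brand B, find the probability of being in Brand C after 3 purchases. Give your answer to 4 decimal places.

0.3584

Propagate the distribution vector 3 purchases from Brand B.
After 0 purchases: (1.0000, 0.0000, 0.0000)
After 1 purchase: (0.2800, 0.3200, 0.4000)
After 2 purchases: (0.3376, 0.3648, 0.2976)
After 3 purchases: (0.3330, 0.3584, 0.3086)
P(in Brand C after 3 purchases) = 0.3584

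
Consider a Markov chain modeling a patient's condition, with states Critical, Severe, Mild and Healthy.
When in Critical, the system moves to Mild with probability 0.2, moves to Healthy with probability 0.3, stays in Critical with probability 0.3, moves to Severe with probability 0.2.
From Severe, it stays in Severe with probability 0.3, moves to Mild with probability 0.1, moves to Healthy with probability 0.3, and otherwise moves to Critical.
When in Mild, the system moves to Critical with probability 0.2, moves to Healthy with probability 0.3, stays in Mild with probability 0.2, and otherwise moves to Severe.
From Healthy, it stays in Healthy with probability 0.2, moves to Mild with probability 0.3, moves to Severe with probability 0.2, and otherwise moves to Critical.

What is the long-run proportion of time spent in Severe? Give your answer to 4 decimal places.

Let the stationary distribution be π with π = πP and π_1 + π_2 + π_3 + π_4 = 1.
π_1 = 0.3·π_1 + 0.3·π_2 + 0.2·π_3 + 0.3·π_4
π_2 = 0.2·π_1 + 0.3·π_2 + 0.3·π_3 + 0.2·π_4
π_3 = 0.2·π_1 + 0.1·π_2 + 0.2·π_3 + 0.3·π_4
Solving with the normalization constraint gives π = (0.2797, 0.2448, 0.2028, 0.2727).
So the stationary probability of Severe is 0.2448.

0.2448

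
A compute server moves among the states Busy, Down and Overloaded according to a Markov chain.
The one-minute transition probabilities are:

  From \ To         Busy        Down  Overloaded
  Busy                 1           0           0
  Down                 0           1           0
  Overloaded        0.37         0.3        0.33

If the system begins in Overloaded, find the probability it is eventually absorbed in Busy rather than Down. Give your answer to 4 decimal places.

Let h(s) be the probability of absorption at Busy starting from transient state s. Then h(Busy) = 1 and h(Down) = 0. By first-step analysis:
h(Overloaded) = 0.37·1 + 0.3·0 + 0.33·h(Overloaded)
Solving: h(Overloaded) = 0.5522.
Starting from Overloaded, the probability is 0.5522.

0.5522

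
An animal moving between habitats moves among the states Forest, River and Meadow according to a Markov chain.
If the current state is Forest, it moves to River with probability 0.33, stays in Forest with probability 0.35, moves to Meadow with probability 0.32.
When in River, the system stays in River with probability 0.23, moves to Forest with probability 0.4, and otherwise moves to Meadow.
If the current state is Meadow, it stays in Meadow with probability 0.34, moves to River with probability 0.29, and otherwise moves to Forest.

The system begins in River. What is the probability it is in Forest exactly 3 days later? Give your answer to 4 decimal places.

0.3714

Propagate the distribution vector 3 days from River.
After 0 days: (0.0000, 1.0000, 0.0000)
After 1 day: (0.4000, 0.2300, 0.3700)
After 2 days: (0.3689, 0.2922, 0.3389)
After 3 days: (0.3714, 0.2872, 0.3414)
P(in Forest after 3 days) = 0.3714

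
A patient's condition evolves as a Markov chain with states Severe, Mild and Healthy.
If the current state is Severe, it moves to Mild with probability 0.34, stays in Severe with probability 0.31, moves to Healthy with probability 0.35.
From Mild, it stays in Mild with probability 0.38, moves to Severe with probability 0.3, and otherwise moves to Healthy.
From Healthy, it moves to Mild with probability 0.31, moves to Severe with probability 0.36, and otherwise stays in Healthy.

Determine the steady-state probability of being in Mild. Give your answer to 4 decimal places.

Let the stationary distribution be π with π = πP and π_1 + π_2 + π_3 = 1.
π_1 = 0.31·π_1 + 0.3·π_2 + 0.36·π_3
π_2 = 0.34·π_1 + 0.38·π_2 + 0.31·π_3
Solving with the normalization constraint gives π = (0.3232, 0.3438, 0.3330).
So the stationary probability of Mild is 0.3438.

0.3438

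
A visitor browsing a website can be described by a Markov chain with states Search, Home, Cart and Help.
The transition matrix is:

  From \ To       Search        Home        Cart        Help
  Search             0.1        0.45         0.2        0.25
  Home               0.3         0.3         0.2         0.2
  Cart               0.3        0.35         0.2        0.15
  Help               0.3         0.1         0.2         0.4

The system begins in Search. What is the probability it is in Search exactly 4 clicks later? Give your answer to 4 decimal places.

0.2512

Propagate the distribution vector 4 clicks from Search.
After 0 clicks: (1.0000, 0.0000, 0.0000, 0.0000)
After 1 click: (0.1000, 0.4500, 0.2000, 0.2500)
After 2 clicks: (0.2800, 0.2750, 0.2000, 0.2450)
After 3 clicks: (0.2440, 0.3030, 0.2000, 0.2530)
After 4 clicks: (0.2512, 0.2960, 0.2000, 0.2528)
P(in Search after 4 clicks) = 0.2512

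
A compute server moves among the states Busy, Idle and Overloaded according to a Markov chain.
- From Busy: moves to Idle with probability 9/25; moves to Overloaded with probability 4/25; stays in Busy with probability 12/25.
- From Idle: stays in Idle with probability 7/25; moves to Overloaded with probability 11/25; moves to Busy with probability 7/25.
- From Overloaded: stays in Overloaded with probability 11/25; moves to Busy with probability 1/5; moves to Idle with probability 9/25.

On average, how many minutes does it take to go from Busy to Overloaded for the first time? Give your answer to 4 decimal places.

Let t(s) be the expected number of minutes to first reach Overloaded from state s, with t(Overloaded) = 0. Conditioning on the first minute:
t(Busy) = 1 + 0.48·t(Busy) + 0.36·t(Idle)
t(Idle) = 1 + 0.28·t(Busy) + 0.28·t(Idle)
Solving: t(Busy) = 3.9474, t(Idle) = 2.9240.
Expected minutes from Busy to Overloaded: 3.9474.

3.9474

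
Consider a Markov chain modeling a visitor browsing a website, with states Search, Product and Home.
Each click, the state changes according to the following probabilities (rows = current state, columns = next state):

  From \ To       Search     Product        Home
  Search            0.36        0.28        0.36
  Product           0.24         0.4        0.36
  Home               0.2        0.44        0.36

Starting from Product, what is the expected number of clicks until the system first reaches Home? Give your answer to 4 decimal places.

Let t(s) be the expected number of clicks to first reach Home from state s, with t(Home) = 0. Conditioning on the first click:
t(Search) = 1 + 0.36·t(Search) + 0.28·t(Product)
t(Product) = 1 + 0.24·t(Search) + 0.4·t(Product)
Solving: t(Search) = 2.7778, t(Product) = 2.7778.
Expected clicks from Product to Home: 2.7778.

2.7778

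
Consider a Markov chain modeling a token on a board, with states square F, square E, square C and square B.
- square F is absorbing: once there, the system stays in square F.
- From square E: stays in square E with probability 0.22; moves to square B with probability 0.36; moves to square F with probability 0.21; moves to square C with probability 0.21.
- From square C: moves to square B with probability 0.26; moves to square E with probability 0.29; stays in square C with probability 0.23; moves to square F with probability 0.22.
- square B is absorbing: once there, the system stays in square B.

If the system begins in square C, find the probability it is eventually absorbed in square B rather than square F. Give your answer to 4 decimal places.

Let h(s) be the probability of absorption at square B starting from transient state s. Then h(square B) = 1 and h(square F) = 0. By first-step analysis:
h(square E) = 0.21·0 + 0.22·h(square E) + 0.21·h(square C) + 0.36·1
h(square C) = 0.22·0 + 0.29·h(square E) + 0.23·h(square C) + 0.26·1
Solving: h(square E) = 0.6148, h(square C) = 0.5692.
Starting from square C, the probability is 0.5692.

0.5692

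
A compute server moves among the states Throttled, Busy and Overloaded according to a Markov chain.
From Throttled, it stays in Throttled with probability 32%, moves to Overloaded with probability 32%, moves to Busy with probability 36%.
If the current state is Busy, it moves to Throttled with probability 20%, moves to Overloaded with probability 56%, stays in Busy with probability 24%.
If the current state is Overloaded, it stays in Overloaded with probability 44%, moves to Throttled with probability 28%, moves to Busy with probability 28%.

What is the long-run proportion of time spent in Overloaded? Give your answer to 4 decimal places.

0.4427

Let the stationary distribution be π with π = πP and π_1 + π_2 + π_3 = 1.
π_1 = 0.32·π_1 + 0.2·π_2 + 0.28·π_3
π_2 = 0.36·π_1 + 0.24·π_2 + 0.28·π_3
Solving with the normalization constraint gives π = (0.2675, 0.2898, 0.4427).
So the stationary probability of Overloaded is 0.4427.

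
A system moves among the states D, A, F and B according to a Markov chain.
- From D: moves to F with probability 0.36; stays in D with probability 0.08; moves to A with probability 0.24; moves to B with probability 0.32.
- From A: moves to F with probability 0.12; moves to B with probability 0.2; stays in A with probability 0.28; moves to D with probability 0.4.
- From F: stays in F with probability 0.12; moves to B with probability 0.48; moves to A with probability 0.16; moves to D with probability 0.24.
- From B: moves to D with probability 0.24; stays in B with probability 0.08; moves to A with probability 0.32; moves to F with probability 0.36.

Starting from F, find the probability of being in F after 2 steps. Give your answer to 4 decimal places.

Propagate the distribution vector 2 steps from F.
After 0 steps: (0.0000, 0.0000, 1.0000, 0.0000)
After 1 step: (0.2400, 0.1600, 0.1200, 0.4800)
After 2 steps: (0.2272, 0.2752, 0.2928, 0.2048)
P(in F after 2 steps) = 0.2928

0.2928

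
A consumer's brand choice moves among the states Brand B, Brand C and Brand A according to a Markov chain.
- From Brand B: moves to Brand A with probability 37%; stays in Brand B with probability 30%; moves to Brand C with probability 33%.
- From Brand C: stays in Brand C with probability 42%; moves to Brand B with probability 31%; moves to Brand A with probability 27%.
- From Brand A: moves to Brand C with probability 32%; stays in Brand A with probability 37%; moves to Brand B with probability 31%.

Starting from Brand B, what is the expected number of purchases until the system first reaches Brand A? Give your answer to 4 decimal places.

Let t(s) be the expected number of purchases to first reach Brand A from state s, with t(Brand A) = 0. Conditioning on the first purchase:
t(Brand B) = 1 + 0.3·t(Brand B) + 0.33·t(Brand C)
t(Brand C) = 1 + 0.31·t(Brand B) + 0.42·t(Brand C)
Solving: t(Brand B) = 2.9964, t(Brand C) = 3.3257.
Expected purchases from Brand B to Brand A: 2.9964.

2.9964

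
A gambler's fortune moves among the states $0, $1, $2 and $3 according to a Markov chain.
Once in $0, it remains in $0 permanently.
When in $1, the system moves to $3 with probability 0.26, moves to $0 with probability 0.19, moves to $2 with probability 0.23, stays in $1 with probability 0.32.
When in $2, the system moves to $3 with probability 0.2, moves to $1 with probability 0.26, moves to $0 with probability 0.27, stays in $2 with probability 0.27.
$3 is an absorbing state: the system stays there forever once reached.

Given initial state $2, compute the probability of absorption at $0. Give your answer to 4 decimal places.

0.5337

Let h(s) be the probability of absorption at $0 starting from transient state s. Then h($0) = 1 and h($3) = 0. By first-step analysis:
h($1) = 0.19·1 + 0.32·h($1) + 0.23·h($2) + 0.26·0
h($2) = 0.27·1 + 0.26·h($1) + 0.27·h($2) + 0.2·0
Solving: h($1) = 0.4599, h($2) = 0.5337.
Starting from $2, the probability is 0.5337.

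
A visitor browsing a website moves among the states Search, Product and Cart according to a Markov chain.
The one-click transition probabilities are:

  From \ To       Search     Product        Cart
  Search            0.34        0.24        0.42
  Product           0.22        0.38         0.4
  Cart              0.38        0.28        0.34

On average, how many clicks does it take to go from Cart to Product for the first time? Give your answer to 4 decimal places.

3.7681

Let t(s) be the expected number of clicks to first reach Product from state s, with t(Product) = 0. Conditioning on the first click:
t(Search) = 1 + 0.34·t(Search) + 0.42·t(Cart)
t(Cart) = 1 + 0.38·t(Search) + 0.34·t(Cart)
Solving: t(Search) = 3.9130, t(Cart) = 3.7681.
Expected clicks from Cart to Product: 3.7681.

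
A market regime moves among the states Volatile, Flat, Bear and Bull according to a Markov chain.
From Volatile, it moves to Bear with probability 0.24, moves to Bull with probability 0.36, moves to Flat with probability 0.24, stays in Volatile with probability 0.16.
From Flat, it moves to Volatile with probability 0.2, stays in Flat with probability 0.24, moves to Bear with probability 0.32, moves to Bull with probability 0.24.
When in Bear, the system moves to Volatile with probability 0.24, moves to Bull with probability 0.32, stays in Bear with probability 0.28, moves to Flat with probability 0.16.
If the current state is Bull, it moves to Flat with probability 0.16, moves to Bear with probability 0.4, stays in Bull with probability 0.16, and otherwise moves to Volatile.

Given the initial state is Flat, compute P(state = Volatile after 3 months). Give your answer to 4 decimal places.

0.2251

Propagate the distribution vector 3 months from Flat.
After 0 months: (0.0000, 1.0000, 0.0000, 0.0000)
After 1 month: (0.2000, 0.2400, 0.3200, 0.2400)
After 2 months: (0.2240, 0.1952, 0.3104, 0.2704)
After 3 months: (0.2251, 0.1935, 0.3113, 0.2701)
P(in Volatile after 3 months) = 0.2251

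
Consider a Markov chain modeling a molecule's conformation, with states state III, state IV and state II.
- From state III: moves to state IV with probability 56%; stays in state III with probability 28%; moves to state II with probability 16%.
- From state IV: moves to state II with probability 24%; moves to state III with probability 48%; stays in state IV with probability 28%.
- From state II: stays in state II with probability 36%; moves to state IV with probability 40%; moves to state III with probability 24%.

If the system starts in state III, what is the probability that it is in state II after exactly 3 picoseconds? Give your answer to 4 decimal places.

0.2376

Propagate the distribution vector 3 picoseconds from state III.
After 0 picoseconds: (1.0000, 0.0000, 0.0000)
After 1 picosecond: (0.2800, 0.5600, 0.1600)
After 2 picoseconds: (0.3856, 0.3776, 0.2368)
After 3 picoseconds: (0.3460, 0.4164, 0.2376)
P(in state II after 3 picoseconds) = 0.2376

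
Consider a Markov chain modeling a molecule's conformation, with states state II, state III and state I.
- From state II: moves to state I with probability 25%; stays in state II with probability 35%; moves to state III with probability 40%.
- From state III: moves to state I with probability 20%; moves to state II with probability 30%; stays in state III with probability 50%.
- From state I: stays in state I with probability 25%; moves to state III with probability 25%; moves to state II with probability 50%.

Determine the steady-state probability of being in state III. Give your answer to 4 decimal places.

Let the stationary distribution be π with π = πP and π_1 + π_2 + π_3 = 1.
π_1 = 0.35·π_1 + 0.3·π_2 + 0.5·π_3
π_2 = 0.4·π_1 + 0.5·π_2 + 0.25·π_3
Solving with the normalization constraint gives π = (0.3641, 0.4062, 0.2297).
So the stationary probability of state III is 0.4062.

0.4062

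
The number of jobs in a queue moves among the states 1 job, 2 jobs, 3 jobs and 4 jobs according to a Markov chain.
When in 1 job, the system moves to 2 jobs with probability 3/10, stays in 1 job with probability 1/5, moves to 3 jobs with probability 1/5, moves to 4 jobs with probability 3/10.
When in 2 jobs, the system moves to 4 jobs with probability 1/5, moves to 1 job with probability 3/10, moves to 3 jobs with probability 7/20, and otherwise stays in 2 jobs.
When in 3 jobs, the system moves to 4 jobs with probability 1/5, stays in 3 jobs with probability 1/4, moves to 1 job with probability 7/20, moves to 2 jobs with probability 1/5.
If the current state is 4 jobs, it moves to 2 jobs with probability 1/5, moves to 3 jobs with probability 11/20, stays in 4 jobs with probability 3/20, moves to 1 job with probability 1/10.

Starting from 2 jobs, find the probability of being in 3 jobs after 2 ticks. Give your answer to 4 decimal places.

Propagate the distribution vector 2 ticks from 2 jobs.
After 0 ticks: (0.0000, 1.0000, 0.0000, 0.0000)
After 1 tick: (0.3000, 0.1500, 0.3500, 0.2000)
After 2 ticks: (0.2475, 0.2225, 0.3100, 0.2200)
P(in 3 jobs after 2 ticks) = 0.3100

0.3100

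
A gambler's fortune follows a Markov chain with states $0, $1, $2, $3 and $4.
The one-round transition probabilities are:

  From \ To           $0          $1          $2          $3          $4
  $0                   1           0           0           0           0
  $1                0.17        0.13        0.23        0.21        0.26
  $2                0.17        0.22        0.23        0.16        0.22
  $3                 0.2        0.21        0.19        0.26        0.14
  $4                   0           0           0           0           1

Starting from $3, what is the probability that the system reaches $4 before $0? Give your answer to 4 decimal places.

0.4893

Let h(s) be the probability of absorption at $4 starting from transient state s. Then h($4) = 1 and h($0) = 0. By first-step analysis:
h($1) = 0.17·0 + 0.13·h($1) + 0.23·h($2) + 0.21·h($3) + 0.26·1
h($2) = 0.17·0 + 0.22·h($1) + 0.23·h($2) + 0.16·h($3) + 0.22·1
h($3) = 0.2·0 + 0.21·h($1) + 0.19·h($2) + 0.26·h($3) + 0.14·1
Solving: h($1) = 0.5618, h($2) = 0.5479, h($3) = 0.4893.
Starting from $3, the probability is 0.4893.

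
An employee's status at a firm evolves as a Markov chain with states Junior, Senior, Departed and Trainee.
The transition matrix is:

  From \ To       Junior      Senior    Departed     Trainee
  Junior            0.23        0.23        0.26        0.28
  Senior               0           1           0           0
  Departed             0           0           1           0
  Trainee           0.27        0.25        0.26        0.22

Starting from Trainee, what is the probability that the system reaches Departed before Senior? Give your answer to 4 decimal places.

0.5150

Let h(s) be the probability of absorption at Departed starting from transient state s. Then h(Departed) = 1 and h(Senior) = 0. By first-step analysis:
h(Junior) = 0.23·h(Junior) + 0.23·0 + 0.26·1 + 0.28·h(Trainee)
h(Trainee) = 0.27·h(Junior) + 0.25·0 + 0.26·1 + 0.22·h(Trainee)
Solving: h(Junior) = 0.5250, h(Trainee) = 0.5150.
Starting from Trainee, the probability is 0.5150.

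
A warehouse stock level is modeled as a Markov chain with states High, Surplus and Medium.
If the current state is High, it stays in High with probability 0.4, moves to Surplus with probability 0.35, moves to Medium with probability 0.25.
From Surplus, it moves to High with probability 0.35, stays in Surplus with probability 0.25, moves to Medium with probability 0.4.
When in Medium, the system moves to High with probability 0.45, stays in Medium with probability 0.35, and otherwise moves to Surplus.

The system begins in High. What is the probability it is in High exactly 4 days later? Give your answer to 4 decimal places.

0.4026

Propagate the distribution vector 4 days from High.
After 0 days: (1.0000, 0.0000, 0.0000)
After 1 day: (0.4000, 0.3500, 0.2500)
After 2 days: (0.3950, 0.2775, 0.3275)
After 3 days: (0.4025, 0.2731, 0.3244)
After 4 days: (0.4026, 0.2740, 0.3234)
P(in High after 4 days) = 0.4026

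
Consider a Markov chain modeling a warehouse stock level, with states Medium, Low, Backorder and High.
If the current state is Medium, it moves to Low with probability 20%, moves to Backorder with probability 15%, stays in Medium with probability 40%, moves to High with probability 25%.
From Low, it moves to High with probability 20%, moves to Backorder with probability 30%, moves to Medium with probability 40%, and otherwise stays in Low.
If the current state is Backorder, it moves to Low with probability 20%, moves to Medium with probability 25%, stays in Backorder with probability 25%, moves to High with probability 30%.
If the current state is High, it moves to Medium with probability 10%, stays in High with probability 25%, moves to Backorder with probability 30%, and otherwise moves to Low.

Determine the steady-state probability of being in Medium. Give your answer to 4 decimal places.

Let the stationary distribution be π with π = πP and π_1 + π_2 + π_3 + π_4 = 1.
π_1 = 0.4·π_1 + 0.4·π_2 + 0.25·π_3 + 0.1·π_4
π_2 = 0.2·π_1 + 0.1·π_2 + 0.2·π_3 + 0.35·π_4
π_3 = 0.15·π_1 + 0.3·π_2 + 0.25·π_3 + 0.3·π_4
Solving with the normalization constraint gives π = (0.2879, 0.2161, 0.2446, 0.2514).
So the stationary probability of Medium is 0.2879.

0.2879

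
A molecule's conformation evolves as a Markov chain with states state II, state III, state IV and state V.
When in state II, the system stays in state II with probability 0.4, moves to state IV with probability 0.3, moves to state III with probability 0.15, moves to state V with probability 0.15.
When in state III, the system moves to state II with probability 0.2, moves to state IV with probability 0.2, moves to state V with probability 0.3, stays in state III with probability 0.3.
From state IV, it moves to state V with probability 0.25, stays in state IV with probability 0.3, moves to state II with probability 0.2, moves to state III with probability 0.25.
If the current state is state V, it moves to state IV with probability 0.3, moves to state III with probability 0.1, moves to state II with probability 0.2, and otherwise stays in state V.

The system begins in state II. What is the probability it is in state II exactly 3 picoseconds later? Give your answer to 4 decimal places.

0.2560

Propagate the distribution vector 3 picoseconds from state II.
After 0 picoseconds: (1.0000, 0.0000, 0.0000, 0.0000)
After 1 picosecond: (0.4000, 0.1500, 0.3000, 0.1500)
After 2 picoseconds: (0.2800, 0.1950, 0.2850, 0.2400)
After 3 picoseconds: (0.2560, 0.1958, 0.2805, 0.2678)
P(in state II after 3 picoseconds) = 0.2560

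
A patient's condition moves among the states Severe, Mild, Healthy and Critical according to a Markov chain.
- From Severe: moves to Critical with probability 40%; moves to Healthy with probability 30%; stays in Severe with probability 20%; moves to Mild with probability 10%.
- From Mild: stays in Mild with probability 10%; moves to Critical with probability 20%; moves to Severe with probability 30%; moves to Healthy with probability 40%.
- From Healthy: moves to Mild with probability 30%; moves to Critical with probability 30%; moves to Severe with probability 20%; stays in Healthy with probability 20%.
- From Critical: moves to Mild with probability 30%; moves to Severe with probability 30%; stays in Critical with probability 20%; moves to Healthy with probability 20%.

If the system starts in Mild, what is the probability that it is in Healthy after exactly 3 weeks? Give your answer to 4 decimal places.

Propagate the distribution vector 3 weeks from Mild.
After 0 weeks: (0.0000, 1.0000, 0.0000, 0.0000)
After 1 week: (0.3000, 0.1000, 0.4000, 0.2000)
After 2 weeks: (0.2300, 0.2200, 0.2500, 0.3000)
After 3 weeks: (0.2520, 0.2100, 0.2670, 0.2710)
P(in Healthy after 3 weeks) = 0.2670

0.2670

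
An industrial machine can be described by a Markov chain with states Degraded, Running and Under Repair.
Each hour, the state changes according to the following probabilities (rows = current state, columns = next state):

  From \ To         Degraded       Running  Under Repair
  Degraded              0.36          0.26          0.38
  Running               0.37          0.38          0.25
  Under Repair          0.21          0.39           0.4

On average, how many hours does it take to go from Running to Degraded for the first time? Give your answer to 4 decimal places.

Let t(s) be the expected number of hours to first reach Degraded from state s, with t(Degraded) = 0. Conditioning on the first hour:
t(Running) = 1 + 0.38·t(Running) + 0.25·t(Under Repair)
t(Under Repair) = 1 + 0.39·t(Running) + 0.4·t(Under Repair)
Solving: t(Running) = 3.0965, t(Under Repair) = 3.6794.
Expected hours from Running to Degraded: 3.0965.

3.0965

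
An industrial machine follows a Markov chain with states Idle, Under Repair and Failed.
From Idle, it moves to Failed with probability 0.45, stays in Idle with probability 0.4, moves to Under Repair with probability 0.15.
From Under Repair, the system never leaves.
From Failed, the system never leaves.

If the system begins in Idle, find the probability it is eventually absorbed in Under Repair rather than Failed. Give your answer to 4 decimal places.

0.2500

Let h(s) be the probability of absorption at Under Repair starting from transient state s. Then h(Under Repair) = 1 and h(Failed) = 0. By first-step analysis:
h(Idle) = 0.4·h(Idle) + 0.15·1 + 0.45·0
Solving: h(Idle) = 0.2500.
Starting from Idle, the probability is 0.2500.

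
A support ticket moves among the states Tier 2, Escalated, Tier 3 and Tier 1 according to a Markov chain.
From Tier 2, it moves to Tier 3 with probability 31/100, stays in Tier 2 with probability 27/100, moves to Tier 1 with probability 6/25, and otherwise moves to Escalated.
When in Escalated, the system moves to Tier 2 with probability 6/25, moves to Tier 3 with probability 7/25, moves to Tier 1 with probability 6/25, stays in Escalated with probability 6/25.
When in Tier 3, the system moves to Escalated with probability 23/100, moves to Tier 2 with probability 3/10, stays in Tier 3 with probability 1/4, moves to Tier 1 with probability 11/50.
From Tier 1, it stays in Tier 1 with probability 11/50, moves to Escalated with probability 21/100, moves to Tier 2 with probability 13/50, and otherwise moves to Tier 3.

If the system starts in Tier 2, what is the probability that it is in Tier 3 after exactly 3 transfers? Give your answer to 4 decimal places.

Propagate the distribution vector 3 transfers from Tier 2.
After 0 transfers: (1.0000, 0.0000, 0.0000, 0.0000)
After 1 transfer: (0.2700, 0.1800, 0.3100, 0.2400)
After 2 transfers: (0.2715, 0.2135, 0.2860, 0.2290)
After 3 transfers: (0.2699, 0.2140, 0.2864, 0.2297)
P(in Tier 3 after 3 transfers) = 0.2864

0.2864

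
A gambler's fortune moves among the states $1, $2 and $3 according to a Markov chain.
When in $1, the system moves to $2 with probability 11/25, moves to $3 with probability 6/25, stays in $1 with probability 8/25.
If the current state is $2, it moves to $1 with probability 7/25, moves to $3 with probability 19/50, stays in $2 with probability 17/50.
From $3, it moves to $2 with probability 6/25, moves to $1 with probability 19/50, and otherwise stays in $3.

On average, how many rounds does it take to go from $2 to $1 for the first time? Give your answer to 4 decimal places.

3.1447

Let t(s) be the expected number of rounds to first reach $1 from state s, with t($1) = 0. Conditioning on the first round:
t($2) = 1 + 0.34·t($2) + 0.38·t($3)
t($3) = 1 + 0.24·t($2) + 0.38·t($3)
Solving: t($2) = 3.1447, t($3) = 2.8302.
Expected rounds from $2 to $1: 3.1447.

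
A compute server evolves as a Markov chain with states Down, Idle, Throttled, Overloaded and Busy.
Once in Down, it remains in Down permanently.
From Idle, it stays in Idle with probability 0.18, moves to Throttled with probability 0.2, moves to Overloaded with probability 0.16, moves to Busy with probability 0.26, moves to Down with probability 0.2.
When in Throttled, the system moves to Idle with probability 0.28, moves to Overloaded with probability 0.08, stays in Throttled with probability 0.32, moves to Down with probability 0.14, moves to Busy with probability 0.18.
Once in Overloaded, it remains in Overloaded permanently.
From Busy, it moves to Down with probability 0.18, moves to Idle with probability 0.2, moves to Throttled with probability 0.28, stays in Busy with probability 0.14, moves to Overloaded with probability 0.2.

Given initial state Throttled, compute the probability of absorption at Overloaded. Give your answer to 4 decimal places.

Let h(s) be the probability of absorption at Overloaded starting from transient state s. Then h(Overloaded) = 1 and h(Down) = 0. By first-step analysis:
h(Idle) = 0.2·0 + 0.18·h(Idle) + 0.2·h(Throttled) + 0.16·1 + 0.26·h(Busy)
h(Throttled) = 0.14·0 + 0.28·h(Idle) + 0.32·h(Throttled) + 0.08·1 + 0.18·h(Busy)
h(Busy) = 0.18·0 + 0.2·h(Idle) + 0.28·h(Throttled) + 0.2·1 + 0.14·h(Busy)
Solving: h(Idle) = 0.4514, h(Throttled) = 0.4299, h(Busy) = 0.4775.
Starting from Throttled, the probability is 0.4299.

0.4299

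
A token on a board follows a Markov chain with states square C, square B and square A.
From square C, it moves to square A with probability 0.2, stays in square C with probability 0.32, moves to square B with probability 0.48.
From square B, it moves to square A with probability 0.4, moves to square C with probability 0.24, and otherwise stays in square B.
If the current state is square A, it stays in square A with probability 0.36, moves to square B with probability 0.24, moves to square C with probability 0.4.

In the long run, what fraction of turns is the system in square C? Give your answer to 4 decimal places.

Let the stationary distribution be π with π = πP and π_1 + π_2 + π_3 = 1.
π_1 = 0.32·π_1 + 0.24·π_2 + 0.4·π_3
π_2 = 0.48·π_1 + 0.36·π_2 + 0.24·π_3
Solving with the normalization constraint gives π = (0.3172, 0.3592, 0.3236).
So the stationary probability of square C is 0.3172.

0.3172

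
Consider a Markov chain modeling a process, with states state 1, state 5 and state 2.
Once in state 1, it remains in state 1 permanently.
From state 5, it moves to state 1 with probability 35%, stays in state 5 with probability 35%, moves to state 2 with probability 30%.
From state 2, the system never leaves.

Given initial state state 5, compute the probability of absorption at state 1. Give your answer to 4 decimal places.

Let h(s) be the probability of absorption at state 1 starting from transient state s. Then h(state 1) = 1 and h(state 2) = 0. By first-step analysis:
h(state 5) = 0.35·1 + 0.35·h(state 5) + 0.3·0
Solving: h(state 5) = 0.5385.
Starting from state 5, the probability is 0.5385.

0.5385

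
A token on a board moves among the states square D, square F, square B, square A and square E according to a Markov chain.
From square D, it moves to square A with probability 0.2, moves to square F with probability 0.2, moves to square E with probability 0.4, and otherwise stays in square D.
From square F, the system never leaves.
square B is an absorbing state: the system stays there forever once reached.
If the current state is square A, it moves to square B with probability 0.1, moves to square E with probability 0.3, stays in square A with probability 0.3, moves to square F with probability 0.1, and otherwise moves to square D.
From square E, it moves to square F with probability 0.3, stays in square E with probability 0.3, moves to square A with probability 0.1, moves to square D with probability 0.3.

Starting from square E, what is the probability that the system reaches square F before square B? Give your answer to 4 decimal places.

Let h(s) be the probability of absorption at square F starting from transient state s. Then h(square F) = 1 and h(square B) = 0. By first-step analysis:
h(square D) = 0.2·h(square D) + 0.2·1 + 0.2·h(square A) + 0.4·h(square E)
h(square A) = 0.2·h(square D) + 0.1·1 + 0.1·0 + 0.3·h(square A) + 0.3·h(square E)
h(square E) = 0.3·h(square D) + 0.3·1 + 0.1·h(square A) + 0.3·h(square E)
Solving: h(square D) = 0.9217, h(square A) = 0.8087, h(square E) = 0.9391.
Starting from square E, the probability is 0.9391.

0.9391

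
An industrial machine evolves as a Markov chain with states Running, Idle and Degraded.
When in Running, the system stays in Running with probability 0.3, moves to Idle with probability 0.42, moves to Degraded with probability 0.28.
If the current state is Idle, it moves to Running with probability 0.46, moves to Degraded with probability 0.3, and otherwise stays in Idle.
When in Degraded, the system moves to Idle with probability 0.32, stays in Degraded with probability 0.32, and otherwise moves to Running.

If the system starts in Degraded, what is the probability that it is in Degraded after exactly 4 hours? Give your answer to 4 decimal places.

0.2986

Propagate the distribution vector 4 hours from Degraded.
After 0 hours: (0.0000, 0.0000, 1.0000)
After 1 hour: (0.3600, 0.3200, 0.3200)
After 2 hours: (0.3704, 0.3304, 0.2992)
After 3 hours: (0.3708, 0.3306, 0.2986)
After 4 hours: (0.3708, 0.3306, 0.2986)
P(in Degraded after 4 hours) = 0.2986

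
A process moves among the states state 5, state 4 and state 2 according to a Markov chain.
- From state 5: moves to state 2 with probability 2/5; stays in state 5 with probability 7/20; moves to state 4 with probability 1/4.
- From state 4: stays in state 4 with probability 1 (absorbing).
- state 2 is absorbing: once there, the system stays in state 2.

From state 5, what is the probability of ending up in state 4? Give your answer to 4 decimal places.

0.3846

Let h(s) be the probability of absorption at state 4 starting from transient state s. Then h(state 4) = 1 and h(state 2) = 0. By first-step analysis:
h(state 5) = 0.35·h(state 5) + 0.25·1 + 0.4·0
Solving: h(state 5) = 0.3846.
Starting from state 5, the probability is 0.3846.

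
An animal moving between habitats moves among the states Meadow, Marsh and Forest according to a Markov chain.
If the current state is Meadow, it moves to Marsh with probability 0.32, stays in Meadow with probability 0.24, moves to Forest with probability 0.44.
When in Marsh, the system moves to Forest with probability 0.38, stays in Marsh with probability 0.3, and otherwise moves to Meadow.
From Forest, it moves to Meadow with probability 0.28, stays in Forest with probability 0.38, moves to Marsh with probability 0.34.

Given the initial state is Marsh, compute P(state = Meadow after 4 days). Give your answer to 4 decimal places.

Propagate the distribution vector 4 days from Marsh.
After 0 days: (0.0000, 1.0000, 0.0000)
After 1 day: (0.3200, 0.3000, 0.3800)
After 2 days: (0.2792, 0.3216, 0.3992)
After 3 days: (0.2817, 0.3216, 0.3968)
After 4 days: (0.2816, 0.3215, 0.3969)
P(in Meadow after 4 days) = 0.2816

0.2816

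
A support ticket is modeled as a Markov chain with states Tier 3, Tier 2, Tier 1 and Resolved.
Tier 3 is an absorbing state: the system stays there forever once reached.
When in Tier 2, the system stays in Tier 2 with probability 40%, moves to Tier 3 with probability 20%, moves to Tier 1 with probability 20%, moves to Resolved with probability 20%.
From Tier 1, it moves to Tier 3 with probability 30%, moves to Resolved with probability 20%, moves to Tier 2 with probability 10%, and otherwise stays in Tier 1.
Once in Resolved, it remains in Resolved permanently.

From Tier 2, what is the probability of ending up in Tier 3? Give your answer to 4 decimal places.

0.5294

Let h(s) be the probability of absorption at Tier 3 starting from transient state s. Then h(Tier 3) = 1 and h(Resolved) = 0. By first-step analysis:
h(Tier 2) = 0.2·1 + 0.4·h(Tier 2) + 0.2·h(Tier 1) + 0.2·0
h(Tier 1) = 0.3·1 + 0.1·h(Tier 2) + 0.4·h(Tier 1) + 0.2·0
Solving: h(Tier 2) = 0.5294, h(Tier 1) = 0.5882.
Starting from Tier 2, the probability is 0.5294.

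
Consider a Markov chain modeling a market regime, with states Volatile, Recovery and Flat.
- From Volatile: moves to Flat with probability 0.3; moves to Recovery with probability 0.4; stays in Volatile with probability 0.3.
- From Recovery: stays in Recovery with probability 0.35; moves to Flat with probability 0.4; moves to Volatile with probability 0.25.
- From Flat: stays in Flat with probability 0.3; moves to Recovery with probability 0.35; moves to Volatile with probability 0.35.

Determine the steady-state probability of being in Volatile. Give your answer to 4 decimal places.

Let the stationary distribution be π with π = πP and π_1 + π_2 + π_3 = 1.
π_1 = 0.3·π_1 + 0.25·π_2 + 0.35·π_3
π_2 = 0.4·π_1 + 0.35·π_2 + 0.35·π_3
Solving with the normalization constraint gives π = (0.2986, 0.3649, 0.3365).
So the stationary probability of Volatile is 0.2986.

0.2986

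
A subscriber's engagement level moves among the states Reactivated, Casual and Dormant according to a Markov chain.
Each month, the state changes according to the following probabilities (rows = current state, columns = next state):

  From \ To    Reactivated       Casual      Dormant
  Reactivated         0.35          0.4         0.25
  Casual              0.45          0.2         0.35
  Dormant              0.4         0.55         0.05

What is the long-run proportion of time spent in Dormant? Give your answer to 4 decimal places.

Let the stationary distribution be π with π = πP and π_1 + π_2 + π_3 = 1.
π_1 = 0.35·π_1 + 0.45·π_2 + 0.4·π_3
π_2 = 0.4·π_1 + 0.2·π_2 + 0.55·π_3
Solving with the normalization constraint gives π = (0.3982, 0.3632, 0.2386).
So the stationary probability of Dormant is 0.2386.

0.2386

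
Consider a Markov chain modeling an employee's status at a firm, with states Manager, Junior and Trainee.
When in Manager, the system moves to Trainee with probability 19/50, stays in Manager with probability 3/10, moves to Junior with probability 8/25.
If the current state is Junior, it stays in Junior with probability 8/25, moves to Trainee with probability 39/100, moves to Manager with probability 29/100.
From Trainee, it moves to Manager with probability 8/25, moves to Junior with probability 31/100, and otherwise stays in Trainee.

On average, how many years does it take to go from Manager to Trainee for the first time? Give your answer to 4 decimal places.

2.6096

Let t(s) be the expected number of years to first reach Trainee from state s, with t(Trainee) = 0. Conditioning on the first year:
t(Manager) = 1 + 0.3·t(Manager) + 0.32·t(Junior)
t(Junior) = 1 + 0.29·t(Manager) + 0.32·t(Junior)
Solving: t(Manager) = 2.6096, t(Junior) = 2.5835.
Expected years from Manager to Trainee: 2.6096.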